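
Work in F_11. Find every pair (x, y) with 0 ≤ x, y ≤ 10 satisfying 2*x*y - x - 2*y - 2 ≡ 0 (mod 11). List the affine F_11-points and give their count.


Affine F_11-points: {(0, 10), (2, 2), (3, 4), (4, 1), (5, 5), (6, 3), (7, 9), (8, 7), (9, 0), (10, 8)}; count = 10.

For each of the 121 pairs (x, y) ∈ F_11², evaluate f(x, y) mod 11. Record the zeros.
  x = 0: [0↦9, 1↦7, 2↦5, 3↦3, 4↦1, 5↦10, 6↦8, 7↦6, 8↦4, 9↦2, 10↦0]  zeros at y ∈ {10}
  x = 1: [0↦8, 1↦8, 2↦8, 3↦8, 4↦8, 5↦8, 6↦8, 7↦8, 8↦8, 9↦8, 10↦8]  zeros at y ∈ ∅
  x = 2: [0↦7, 1↦9, 2↦0, 3↦2, 4↦4, 5↦6, 6↦8, 7↦10, 8↦1, 9↦3, 10↦5]  zeros at y ∈ {2}
  x = 3: [0↦6, 1↦10, 2↦3, 3↦7, 4↦0, 5↦4, 6↦8, 7↦1, 8↦5, 9↦9, 10↦2]  zeros at y ∈ {4}
  x = 4: [0↦5, 1↦0, 2↦6, 3↦1, 4↦7, 5↦2, 6↦8, 7↦3, 8↦9, 9↦4, 10↦10]  zeros at y ∈ {1}
  x = 5: [0↦4, 1↦1, 2↦9, 3↦6, 4↦3, 5↦0, 6↦8, 7↦5, 8↦2, 9↦10, 10↦7]  zeros at y ∈ {5}
  x = 6: [0↦3, 1↦2, 2↦1, 3↦0, 4↦10, 5↦9, 6↦8, 7↦7, 8↦6, 9↦5, 10↦4]  zeros at y ∈ {3}
  x = 7: [0↦2, 1↦3, 2↦4, 3↦5, 4↦6, 5↦7, 6↦8, 7↦9, 8↦10, 9↦0, 10↦1]  zeros at y ∈ {9}
  x = 8: [0↦1, 1↦4, 2↦7, 3↦10, 4↦2, 5↦5, 6↦8, 7↦0, 8↦3, 9↦6, 10↦9]  zeros at y ∈ {7}
  x = 9: [0↦0, 1↦5, 2↦10, 3↦4, 4↦9, 5↦3, 6↦8, 7↦2, 8↦7, 9↦1, 10↦6]  zeros at y ∈ {0}
  x = 10: [0↦10, 1↦6, 2↦2, 3↦9, 4↦5, 5↦1, 6↦8, 7↦4, 8↦0, 9↦7, 10↦3]  zeros at y ∈ {8}
Collecting zeros: affine points = {(0, 10), (2, 2), (3, 4), (4, 1), (5, 5), (6, 3), (7, 9), (8, 7), (9, 0), (10, 8)}.
Total count |C(F_11)_aff| = 10.


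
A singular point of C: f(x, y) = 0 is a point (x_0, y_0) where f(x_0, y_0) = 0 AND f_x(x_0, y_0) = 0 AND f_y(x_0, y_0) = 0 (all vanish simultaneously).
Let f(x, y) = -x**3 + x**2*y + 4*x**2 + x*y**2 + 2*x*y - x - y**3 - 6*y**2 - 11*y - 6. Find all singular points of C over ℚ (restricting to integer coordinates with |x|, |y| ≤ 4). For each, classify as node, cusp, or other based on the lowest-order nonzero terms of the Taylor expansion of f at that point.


Singular points: {(1, -2)}; classification: node.

Compute partial derivatives:
  f_x = -3*x**2 + 2*x*y + 8*x + y**2 + 2*y - 1.
  f_y = x**2 + 2*x*y + 2*x - 3*y**2 - 12*y - 11.
Scan x_0 ∈ {−4, ..., 4}. For each x_0, f_y(x_0, y) is a polynomial in y; find its integer roots y ∈ {−4, ..., 4}, then test f_x and f at those candidates.
  x = -4: f_y(-4, y) = -3*y**2 - 20*y - 3; no integer root y with |y| ≤ 4.
  x = -3: f_y(-3, y) = -3*y**2 - 18*y - 8; no integer root y with |y| ≤ 4.
  x = -2: f_y(-2, y) = -3*y**2 - 16*y - 11; no integer root y with |y| ≤ 4.
  x = -1: f_y(-1, y) = -3*y**2 - 14*y - 12; no integer root y with |y| ≤ 4.
  x = 0: f_y(0, y) = -3*y**2 - 12*y - 11; no integer root y with |y| ≤ 4.
  x = 1: f_y(1, y) = -3*y**2 - 10*y - 8; vanishes at y ∈ {-2}. (1, -2): f_x = 0, f = 0 — SINGULAR.
  x = 2: f_y(2, y) = -3*y**2 - 8*y - 3; no integer root y with |y| ≤ 4.
  x = 3: f_y(3, y) = -3*y**2 - 6*y + 4; no integer root y with |y| ≤ 4.
  x = 4: f_y(4, y) = -3*y**2 - 4*y + 13; no integer root y with |y| ≤ 4.
Only singular point on the grid: (1, -2).
Classify: substitute x = 1 + u, y = -2 + v and expand: f = -u**3 + u**2*v - u**2 + u*v**2 - v**3 + v**2.
No constant or linear terms (consistent with a singular point). Quadratic part: -u**2 + v**2. Cubic part: -u**3 + u**2*v + u*v**2 - v**3.
The quadratic part v**2 - u**2 = (v − u)(v + u) splits into two distinct linear factors, so there are two distinct tangent lines y − -2 = ±(x − 1) — this is a node (ordinary double point).
Classification: node.


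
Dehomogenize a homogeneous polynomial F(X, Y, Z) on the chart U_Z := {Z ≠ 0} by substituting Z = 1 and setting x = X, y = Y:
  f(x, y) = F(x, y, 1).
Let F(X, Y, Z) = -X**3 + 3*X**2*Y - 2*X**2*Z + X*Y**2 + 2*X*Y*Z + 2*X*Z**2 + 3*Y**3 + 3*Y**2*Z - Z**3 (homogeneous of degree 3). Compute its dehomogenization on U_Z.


f(x, y) = -x**3 + 3*x**2*y - 2*x**2 + x*y**2 + 2*x*y + 2*x + 3*y**3 + 3*y**2 - 1

On U_Z we set Z = 1. Each monomial c·X^i·Y^j·Z^k in F becomes c·x^i·y^j·1^k = c·x^i·y^j.
Substituting Z = 1: F(X, Y, 1) = -x**3 + 3*x**2*y - 2*x**2 + x*y**2 + 2*x*y + 2*x + 3*y**3 + 3*y**2 - 1.
Note: deg(f) ≤ deg(F) = 3; strict inequality happens when F is divisible by Z (lost terms).


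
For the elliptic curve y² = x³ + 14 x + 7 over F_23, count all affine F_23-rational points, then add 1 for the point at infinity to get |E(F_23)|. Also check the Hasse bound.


Affine points = {(4, 9), (4, 14), (5, 8), (5, 15), (6, 10), (6, 13), (14, 7), (14, 16), (15, 2), (15, 21), (16, 7), (16, 16), (17, 11), (17, 12), (19, 5), (19, 18)}; affine count = 16; |E(F_23)| = 17.

Discriminant check: Δ ∝ 4a³ + 27b² = 4·14³ + 27·7² = 4·2744 + 27·49 ≡ 17 (mod 23). Nonzero ⇒ E is nonsingular.
For each x ∈ F_23, compute rhs = x³ + 14·x + 7 mod 23, then count y ∈ F_23 with y² ≡ rhs.
  x = 0: rhs = 7, matching y values: none (0 points).
  x = 1: rhs = 22, matching y values: none (0 points).
  x = 2: rhs = 20, matching y values: none (0 points).
  x = 3: rhs = 7, matching y values: none (0 points).
  x = 4: rhs = 12, matching y values: 9, 14 (2 points).
  x = 5: rhs = 18, matching y values: 8, 15 (2 points).
  x = 6: rhs = 8, matching y values: 10, 13 (2 points).
  x = 7: rhs = 11, matching y values: none (0 points).
  x = 8: rhs = 10, matching y values: none (0 points).
  x = 9: rhs = 11, matching y values: none (0 points).
  x = 10: rhs = 20, matching y values: none (0 points).
  x = 11: rhs = 20, matching y values: none (0 points).
  x = 12: rhs = 17, matching y values: none (0 points).
  x = 13: rhs = 17, matching y values: none (0 points).
  x = 14: rhs = 3, matching y values: 7, 16 (2 points).
  x = 15: rhs = 4, matching y values: 2, 21 (2 points).
  x = 16: rhs = 3, matching y values: 7, 16 (2 points).
  x = 17: rhs = 6, matching y values: 11, 12 (2 points).
  x = 18: rhs = 19, matching y values: none (0 points).
  x = 19: rhs = 2, matching y values: 5, 18 (2 points).
  x = 20: rhs = 7, matching y values: none (0 points).
  x = 21: rhs = 17, matching y values: none (0 points).
  x = 22: rhs = 15, matching y values: none (0 points).
Total affine count: 16.
Full point count |E(F_23)| = 16 + 1 = 17.
Hasse bound: |17 − (23+1)| = |-7| = 7 ≤ 2√23 ≈ 9.5917 ✓.


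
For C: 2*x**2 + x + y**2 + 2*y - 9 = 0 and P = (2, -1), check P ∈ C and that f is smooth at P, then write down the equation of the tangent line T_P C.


Tangent line at P: 9*x - 18 = 0.

Step 1: f(2, -1) = 0, so P lies on C.
Step 2: partial derivatives
  f_x(x, y) = 4*x + 1, f_y(x, y) = 2*y + 2.
  f_x(P) = 9, f_y(P) = 0 (gradient nonzero, so P is smooth).
Step 3: tangent line at P: 9·(x − 2) + 0·(y − -1) = 0.
Expanding: 9*x - 18 = 0.


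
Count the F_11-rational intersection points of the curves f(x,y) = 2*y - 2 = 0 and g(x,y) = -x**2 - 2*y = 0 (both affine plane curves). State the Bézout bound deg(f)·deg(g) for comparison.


Common zeros: {(3, 1), (8, 1)}; count = 2; Bézout bound = 2.

deg(f) = 1, deg(g) = 2, so Bézout bound = 2.
Scan x ∈ F_11. For each x, list the y ∈ F_11 with f(x, y) ≡ 0 and those with g(x, y) ≡ 0 (mod 11); the common zeros in that column are the intersection.
  x = 0: f ≡ 0 at y ∈ {1}; g ≡ 0 at y ∈ {0}; common: ∅.
  x = 1: f ≡ 0 at y ∈ {1}; g ≡ 0 at y ∈ {5}; common: ∅.
  x = 2: f ≡ 0 at y ∈ {1}; g ≡ 0 at y ∈ {9}; common: ∅.
  x = 3: f ≡ 0 at y ∈ {1}; g ≡ 0 at y ∈ {1}; common: {1}.
  x = 4: f ≡ 0 at y ∈ {1}; g ≡ 0 at y ∈ {3}; common: ∅.
  x = 5: f ≡ 0 at y ∈ {1}; g ≡ 0 at y ∈ {4}; common: ∅.
  x = 6: f ≡ 0 at y ∈ {1}; g ≡ 0 at y ∈ {4}; common: ∅.
  x = 7: f ≡ 0 at y ∈ {1}; g ≡ 0 at y ∈ {3}; common: ∅.
  x = 8: f ≡ 0 at y ∈ {1}; g ≡ 0 at y ∈ {1}; common: {1}.
  x = 9: f ≡ 0 at y ∈ {1}; g ≡ 0 at y ∈ {9}; common: ∅.
  x = 10: f ≡ 0 at y ∈ {1}; g ≡ 0 at y ∈ {5}; common: ∅.
Collecting: common zeros = {(3, 1), (8, 1)}, so the count is 2.
Comparison with the Bézout bound: 2 ≤ 2 = deg(f)·deg(g), as expected for curves with no common component (the bound is attained).


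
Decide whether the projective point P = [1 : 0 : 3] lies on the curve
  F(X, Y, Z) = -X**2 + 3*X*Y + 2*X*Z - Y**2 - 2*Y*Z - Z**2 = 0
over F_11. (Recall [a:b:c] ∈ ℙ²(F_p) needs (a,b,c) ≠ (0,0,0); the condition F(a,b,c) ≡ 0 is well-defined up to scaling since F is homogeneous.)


F(1,0,3) ≡ 7 (mod 11); P is NOT on the curve.

Evaluate F(1, 0, 3) term-by-term (mod 11).
  -X**2 ↦ -1·1·1·1 = -1
  3*X*Y ↦ 3·1·0·1 = 0
  2*X*Z ↦ 2·1·1·3 = 6
  -Y**2 ↦ -1·1·0·1 = 0
  -2*Y*Z ↦ -2·1·0·3 = 0
  -Z**2 ↦ -1·1·1·9 = -9
Sum: F(1, 0, 3) = (-1) + (0) + (6) + (0) + (0) + (-9) = -4.
Reducing mod 11: -4 ≡ 7 (mod 11).
Since F(a, b, c) ≡ 7 ≠ 0 (mod 11), P does NOT lie on the curve.


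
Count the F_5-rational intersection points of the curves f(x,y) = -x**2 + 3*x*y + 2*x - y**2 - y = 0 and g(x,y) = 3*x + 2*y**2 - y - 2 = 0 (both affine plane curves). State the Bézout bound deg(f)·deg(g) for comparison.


Common zeros: ∅; count = 0; Bézout bound = 4.

deg(f) = 2, deg(g) = 2, so Bézout bound = 4.
Scan x ∈ F_5. For each x, list the y ∈ F_5 with f(x, y) ≡ 0 and those with g(x, y) ≡ 0 (mod 5); the common zeros in that column are the intersection.
  x = 0: f ≡ 0 at y ∈ {0, 4}; g ≡ 0 at y ∈ ∅; common: ∅.
  x = 1: f ≡ 0 at y ∈ ∅; g ≡ 0 at y ∈ ∅; common: ∅.
  x = 2: f ≡ 0 at y ∈ {0}; g ≡ 0 at y ∈ {1, 2}; common: ∅.
  x = 3: f ≡ 0 at y ∈ ∅; g ≡ 0 at y ∈ {4}; common: ∅.
  x = 4: f ≡ 0 at y ∈ {2, 4}; g ≡ 0 at y ∈ {0, 3}; common: ∅.
Collecting: common zeros = ∅, so the count is 0.
Comparison with the Bézout bound: 0 ≤ 4 = deg(f)·deg(g), as expected for curves with no common component (the affine F_5-count falls short of the bound because intersections may lie at infinity, over extension fields, or carry multiplicity).


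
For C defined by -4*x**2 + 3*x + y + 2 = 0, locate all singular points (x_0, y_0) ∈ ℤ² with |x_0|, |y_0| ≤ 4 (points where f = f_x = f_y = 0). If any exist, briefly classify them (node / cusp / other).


No singular points in the scanned grid; C is smooth there.

Compute partial derivatives:
  f_x = 3 - 8*x.
  f_y = 1.
f_y = 1 is a nonzero constant, so f_y never vanishes: no point (x, y) can satisfy f = f_x = f_y = 0. In particular no (x, y) ∈ {−4, ..., 4}² is singular; the curve is smooth.


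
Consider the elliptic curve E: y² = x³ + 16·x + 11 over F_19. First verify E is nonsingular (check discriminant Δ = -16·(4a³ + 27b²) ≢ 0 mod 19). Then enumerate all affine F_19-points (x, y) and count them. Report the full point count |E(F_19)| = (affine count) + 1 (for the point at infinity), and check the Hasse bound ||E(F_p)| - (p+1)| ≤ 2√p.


Affine points = {(0, 7), (0, 12), (1, 3), (1, 16), (4, 5), (4, 14), (5, 8), (5, 11), (6, 0), (8, 9), (8, 10), (11, 6), (11, 13), (15, 4), (15, 15), (17, 3), (17, 16)}; affine count = 17; |E(F_19)| = 18.

Discriminant check: Δ ∝ 4a³ + 27b² = 4·16³ + 27·11² = 4·4096 + 27·121 ≡ 5 (mod 19). Nonzero ⇒ E is nonsingular.
For each x ∈ F_19, compute rhs = x³ + 16·x + 11 mod 19, then count y ∈ F_19 with y² ≡ rhs.
  x = 0: rhs = 11, matching y values: 7, 12 (2 points).
  x = 1: rhs = 9, matching y values: 3, 16 (2 points).
  x = 2: rhs = 13, matching y values: none (0 points).
  x = 3: rhs = 10, matching y values: none (0 points).
  x = 4: rhs = 6, matching y values: 5, 14 (2 points).
  x = 5: rhs = 7, matching y values: 8, 11 (2 points).
  x = 6: rhs = 0, matching y values: 0 (1 points).
  x = 7: rhs = 10, matching y values: none (0 points).
  x = 8: rhs = 5, matching y values: 9, 10 (2 points).
  x = 9: rhs = 10, matching y values: none (0 points).
  x = 10: rhs = 12, matching y values: none (0 points).
  x = 11: rhs = 17, matching y values: 6, 13 (2 points).
  x = 12: rhs = 12, matching y values: none (0 points).
  x = 13: rhs = 3, matching y values: none (0 points).
  x = 14: rhs = 15, matching y values: none (0 points).
  x = 15: rhs = 16, matching y values: 4, 15 (2 points).
  x = 16: rhs = 12, matching y values: none (0 points).
  x = 17: rhs = 9, matching y values: 3, 16 (2 points).
  x = 18: rhs = 13, matching y values: none (0 points).
Total affine count: 17.
Full point count |E(F_19)| = 17 + 1 = 18.
Hasse bound: |18 − (19+1)| = |-2| = 2 ≤ 2√19 ≈ 8.7178 ✓.


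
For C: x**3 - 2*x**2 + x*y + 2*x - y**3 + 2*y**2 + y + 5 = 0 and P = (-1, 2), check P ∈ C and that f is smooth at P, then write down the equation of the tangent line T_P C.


Tangent line at P: 11*x - 4*y + 19 = 0.

Step 1: f(-1, 2) = 0, so P lies on C.
Step 2: partial derivatives
  f_x(x, y) = 3*x**2 - 4*x + y + 2, f_y(x, y) = x - 3*y**2 + 4*y + 1.
  f_x(P) = 11, f_y(P) = -4 (gradient nonzero, so P is smooth).
Step 3: tangent line at P: 11·(x − -1) + -4·(y − 2) = 0.
Expanding: 11*x - 4*y + 19 = 0.


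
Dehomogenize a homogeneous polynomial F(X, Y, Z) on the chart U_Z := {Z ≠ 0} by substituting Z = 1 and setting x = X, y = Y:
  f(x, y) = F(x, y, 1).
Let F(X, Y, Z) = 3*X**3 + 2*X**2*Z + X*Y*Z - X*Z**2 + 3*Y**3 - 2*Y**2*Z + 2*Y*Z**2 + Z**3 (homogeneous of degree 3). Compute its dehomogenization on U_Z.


f(x, y) = 3*x**3 + 2*x**2 + x*y - x + 3*y**3 - 2*y**2 + 2*y + 1

On U_Z we set Z = 1. Each monomial c·X^i·Y^j·Z^k in F becomes c·x^i·y^j·1^k = c·x^i·y^j.
Substituting Z = 1: F(X, Y, 1) = 3*x**3 + 2*x**2 + x*y - x + 3*y**3 - 2*y**2 + 2*y + 1.
Note: deg(f) ≤ deg(F) = 3; strict inequality happens when F is divisible by Z (lost terms).


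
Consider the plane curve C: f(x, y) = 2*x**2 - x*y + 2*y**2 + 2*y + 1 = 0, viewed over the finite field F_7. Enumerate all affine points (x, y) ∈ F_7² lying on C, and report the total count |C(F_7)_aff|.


Affine F_7-points: {(5, 6)}; count = 1.

For each of the 49 pairs (x, y) ∈ F_7², evaluate f(x, y) mod 7. Record the zeros.
  x = 0: [0↦1, 1↦5, 2↦6, 3↦4, 4↦6, 5↦5, 6↦1]  zeros at y ∈ ∅
  x = 1: [0↦3, 1↦6, 2↦6, 3↦3, 4↦4, 5↦2, 6↦4]  zeros at y ∈ ∅
  x = 2: [0↦2, 1↦4, 2↦3, 3↦6, 4↦6, 5↦3, 6↦4]  zeros at y ∈ ∅
  x = 3: [0↦5, 1↦6, 2↦4, 3↦6, 4↦5, 5↦1, 6↦1]  zeros at y ∈ ∅
  x = 4: [0↦5, 1↦5, 2↦2, 3↦3, 4↦1, 5↦3, 6↦2]  zeros at y ∈ ∅
  x = 5: [0↦2, 1↦1, 2↦4, 3↦4, 4↦1, 5↦2, 6↦0]  zeros at y ∈ {6}
  x = 6: [0↦3, 1↦1, 2↦3, 3↦2, 4↦5, 5↦5, 6↦2]  zeros at y ∈ ∅
Collecting zeros: affine points = {(5, 6)}.
Total count |C(F_7)_aff| = 1.


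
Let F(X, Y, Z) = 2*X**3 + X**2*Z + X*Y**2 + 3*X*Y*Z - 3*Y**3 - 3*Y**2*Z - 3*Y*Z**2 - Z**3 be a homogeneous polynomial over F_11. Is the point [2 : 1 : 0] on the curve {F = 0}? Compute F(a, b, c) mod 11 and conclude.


F(2,1,0) ≡ 4 (mod 11); P is NOT on the curve.

Evaluate F(2, 1, 0) term-by-term (mod 11).
  2*X**3 ↦ 2·8·1·1 = 16
  X**2*Z ↦ 1·4·1·0 = 0
  X*Y**2 ↦ 1·2·1·1 = 2
  3*X*Y*Z ↦ 3·2·1·0 = 0
  -3*Y**3 ↦ -3·1·1·1 = -3
  -3*Y**2*Z ↦ -3·1·1·0 = 0
  -3*Y*Z**2 ↦ -3·1·1·0 = 0
  -Z**3 ↦ -1·1·1·0 = 0
Sum: F(2, 1, 0) = (16) + (0) + (2) + (0) + (-3) + (0) + (0) + (0) = 15.
Reducing mod 11: 15 ≡ 4 (mod 11).
Since F(a, b, c) ≡ 4 ≠ 0 (mod 11), P does NOT lie on the curve.


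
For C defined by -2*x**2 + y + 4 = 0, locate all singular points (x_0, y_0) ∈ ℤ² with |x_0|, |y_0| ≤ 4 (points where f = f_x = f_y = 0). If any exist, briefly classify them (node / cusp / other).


No singular points in the scanned grid; C is smooth there.

Compute partial derivatives:
  f_x = -4*x.
  f_y = 1.
f_y = 1 is a nonzero constant, so f_y never vanishes: no point (x, y) can satisfy f = f_x = f_y = 0. In particular no (x, y) ∈ {−4, ..., 4}² is singular; the curve is smooth.


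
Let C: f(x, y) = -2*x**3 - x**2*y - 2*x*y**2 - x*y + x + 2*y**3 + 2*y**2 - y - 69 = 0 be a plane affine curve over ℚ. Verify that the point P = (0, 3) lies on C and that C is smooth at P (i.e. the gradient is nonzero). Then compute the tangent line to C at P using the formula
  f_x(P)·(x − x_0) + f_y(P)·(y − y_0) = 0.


Tangent line at P: -20*x + 65*y - 195 = 0.

Step 1: f(0, 3) = 0, so P lies on C.
Step 2: partial derivatives
  f_x(x, y) = -6*x**2 - 2*x*y - 2*y**2 - y + 1, f_y(x, y) = -x**2 - 4*x*y - x + 6*y**2 + 4*y - 1.
  f_x(P) = -20, f_y(P) = 65 (gradient nonzero, so P is smooth).
Step 3: tangent line at P: -20·(x − 0) + 65·(y − 3) = 0.
Expanding: -20*x + 65*y - 195 = 0.


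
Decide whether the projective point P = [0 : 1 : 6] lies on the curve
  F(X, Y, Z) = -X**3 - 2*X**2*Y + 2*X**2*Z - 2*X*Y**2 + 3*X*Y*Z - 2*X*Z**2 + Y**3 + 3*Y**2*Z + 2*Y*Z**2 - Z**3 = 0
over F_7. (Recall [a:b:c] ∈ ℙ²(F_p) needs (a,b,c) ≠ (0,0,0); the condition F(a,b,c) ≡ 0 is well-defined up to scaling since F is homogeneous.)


F(0,1,6) ≡ 1 (mod 7); P is NOT on the curve.

Evaluate F(0, 1, 6) term-by-term (mod 7).
  -X**3 ↦ -1·0·1·1 = 0
  -2*X**2*Y ↦ -2·0·1·1 = 0
  2*X**2*Z ↦ 2·0·1·6 = 0
  -2*X*Y**2 ↦ -2·0·1·1 = 0
  3*X*Y*Z ↦ 3·0·1·6 = 0
  -2*X*Z**2 ↦ -2·0·1·36 = 0
  Y**3 ↦ 1·1·1·1 = 1
  3*Y**2*Z ↦ 3·1·1·6 = 18
  2*Y*Z**2 ↦ 2·1·1·36 = 72
  -Z**3 ↦ -1·1·1·216 = -216
Sum: F(0, 1, 6) = (0) + (0) + (0) + (0) + (0) + (0) + (1) + (18) + (72) + (-216) = -125.
Reducing mod 7: -125 ≡ 1 (mod 7).
Since F(a, b, c) ≡ 1 ≠ 0 (mod 7), P does NOT lie on the curve.


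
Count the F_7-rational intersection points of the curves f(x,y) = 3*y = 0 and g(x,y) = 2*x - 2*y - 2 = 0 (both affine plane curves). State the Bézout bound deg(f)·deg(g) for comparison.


Common zeros: {(1, 0)}; count = 1; Bézout bound = 1.

deg(f) = 1, deg(g) = 1, so Bézout bound = 1.
Scan x ∈ F_7. For each x, list the y ∈ F_7 with f(x, y) ≡ 0 and those with g(x, y) ≡ 0 (mod 7); the common zeros in that column are the intersection.
  x = 0: f ≡ 0 at y ∈ {0}; g ≡ 0 at y ∈ {6}; common: ∅.
  x = 1: f ≡ 0 at y ∈ {0}; g ≡ 0 at y ∈ {0}; common: {0}.
  x = 2: f ≡ 0 at y ∈ {0}; g ≡ 0 at y ∈ {1}; common: ∅.
  x = 3: f ≡ 0 at y ∈ {0}; g ≡ 0 at y ∈ {2}; common: ∅.
  x = 4: f ≡ 0 at y ∈ {0}; g ≡ 0 at y ∈ {3}; common: ∅.
  x = 5: f ≡ 0 at y ∈ {0}; g ≡ 0 at y ∈ {4}; common: ∅.
  x = 6: f ≡ 0 at y ∈ {0}; g ≡ 0 at y ∈ {5}; common: ∅.
Collecting: common zeros = {(1, 0)}, so the count is 1.
Comparison with the Bézout bound: 1 ≤ 1 = deg(f)·deg(g), as expected for curves with no common component (the bound is attained).


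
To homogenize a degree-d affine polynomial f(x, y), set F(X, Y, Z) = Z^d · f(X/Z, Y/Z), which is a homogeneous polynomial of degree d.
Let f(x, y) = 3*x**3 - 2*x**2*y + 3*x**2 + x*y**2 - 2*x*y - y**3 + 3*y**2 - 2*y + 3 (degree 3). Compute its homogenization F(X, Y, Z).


F(X, Y, Z) = 3*X**3 - 2*X**2*Y + 3*X**2*Z + X*Y**2 - 2*X*Y*Z - Y**3 + 3*Y**2*Z - 2*Y*Z**2 + 3*Z**3

deg(f) = 3.
Substitute x = X/Z, y = Y/Z into f, then multiply by Z^3.
  monomial 3·x^3·y^0 ↦ 3·X^3·Y^0·Z^0.
  monomial -2·x^2·y^1 ↦ -2·X^2·Y^1·Z^0.
  monomial 3·x^2·y^0 ↦ 3·X^2·Y^0·Z^1.
  monomial 1·x^1·y^2 ↦ 1·X^1·Y^2·Z^0.
  monomial -2·x^1·y^1 ↦ -2·X^1·Y^1·Z^1.
  monomial -1·x^0·y^3 ↦ -1·X^0·Y^3·Z^0.
  monomial 3·x^0·y^2 ↦ 3·X^0·Y^2·Z^1.
  monomial -2·x^0·y^1 ↦ -2·X^0·Y^1·Z^2.
  monomial 3·x^0·y^0 ↦ 3·X^0·Y^0·Z^3.
Collecting: F(X, Y, Z) = 3*X**3 - 2*X**2*Y + 3*X**2*Z + X*Y**2 - 2*X*Y*Z - Y**3 + 3*Y**2*Z - 2*Y*Z**2 + 3*Z**3.


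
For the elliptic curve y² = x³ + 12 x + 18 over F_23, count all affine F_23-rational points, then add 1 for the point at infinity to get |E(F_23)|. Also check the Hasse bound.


Affine points = {(0, 8), (0, 15), (1, 10), (1, 13), (2, 2), (2, 21), (3, 9), (3, 14), (7, 10), (7, 13), (9, 2), (9, 21), (11, 3), (11, 20), (12, 2), (12, 21), (13, 5), (13, 18), (14, 3), (14, 20), (15, 10), (15, 13), (17, 11), (17, 12), (20, 1), (20, 22), (21, 3), (21, 20)}; affine count = 28; |E(F_23)| = 29.

Discriminant check: Δ ∝ 4a³ + 27b² = 4·12³ + 27·18² = 4·1728 + 27·324 ≡ 20 (mod 23). Nonzero ⇒ E is nonsingular.
For each x ∈ F_23, compute rhs = x³ + 12·x + 18 mod 23, then count y ∈ F_23 with y² ≡ rhs.
  x = 0: rhs = 18, matching y values: 8, 15 (2 points).
  x = 1: rhs = 8, matching y values: 10, 13 (2 points).
  x = 2: rhs = 4, matching y values: 2, 21 (2 points).
  x = 3: rhs = 12, matching y values: 9, 14 (2 points).
  x = 4: rhs = 15, matching y values: none (0 points).
  x = 5: rhs = 19, matching y values: none (0 points).
  x = 6: rhs = 7, matching y values: none (0 points).
  x = 7: rhs = 8, matching y values: 10, 13 (2 points).
  x = 8: rhs = 5, matching y values: none (0 points).
  x = 9: rhs = 4, matching y values: 2, 21 (2 points).
  x = 10: rhs = 11, matching y values: none (0 points).
  x = 11: rhs = 9, matching y values: 3, 20 (2 points).
  x = 12: rhs = 4, matching y values: 2, 21 (2 points).
  x = 13: rhs = 2, matching y values: 5, 18 (2 points).
  x = 14: rhs = 9, matching y values: 3, 20 (2 points).
  x = 15: rhs = 8, matching y values: 10, 13 (2 points).
  x = 16: rhs = 5, matching y values: none (0 points).
  x = 17: rhs = 6, matching y values: 11, 12 (2 points).
  x = 18: rhs = 17, matching y values: none (0 points).
  x = 19: rhs = 21, matching y values: none (0 points).
  x = 20: rhs = 1, matching y values: 1, 22 (2 points).
  x = 21: rhs = 9, matching y values: 3, 20 (2 points).
  x = 22: rhs = 5, matching y values: none (0 points).
Total affine count: 28.
Full point count |E(F_23)| = 28 + 1 = 29.
Hasse bound: |29 − (23+1)| = |5| = 5 ≤ 2√23 ≈ 9.5917 ✓.


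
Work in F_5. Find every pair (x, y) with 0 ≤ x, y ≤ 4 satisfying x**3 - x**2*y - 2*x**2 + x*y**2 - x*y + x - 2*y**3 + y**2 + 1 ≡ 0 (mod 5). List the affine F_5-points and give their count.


Affine F_5-points: {(0, 1), (4, 1)}; count = 2.

For each of the 25 pairs (x, y) ∈ F_5², evaluate f(x, y) mod 5. Record the zeros.
  x = 0: [0↦1, 1↦0, 2↦4, 3↦1, 4↦4]  zeros at y ∈ {1}
  x = 1: [0↦1, 1↦4, 2↦4, 3↦4, 4↦2]  zeros at y ∈ ∅
  x = 2: [0↦3, 1↦3, 2↦2, 3↦3, 4↦4]  zeros at y ∈ ∅
  x = 3: [0↦3, 1↦3, 2↦4, 3↦4, 4↦1]  zeros at y ∈ ∅
  x = 4: [0↦2, 1↦0, 2↦1, 3↦3, 4↦4]  zeros at y ∈ {1}
Collecting zeros: affine points = {(0, 1), (4, 1)}.
Total count |C(F_5)_aff| = 2.


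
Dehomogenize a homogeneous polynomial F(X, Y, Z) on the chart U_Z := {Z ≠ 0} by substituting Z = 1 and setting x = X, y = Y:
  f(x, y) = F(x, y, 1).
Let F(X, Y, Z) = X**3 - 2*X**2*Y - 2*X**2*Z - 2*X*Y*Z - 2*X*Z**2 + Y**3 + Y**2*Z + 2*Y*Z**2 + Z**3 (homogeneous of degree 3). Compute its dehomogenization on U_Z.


f(x, y) = x**3 - 2*x**2*y - 2*x**2 - 2*x*y - 2*x + y**3 + y**2 + 2*y + 1

On U_Z we set Z = 1. Each monomial c·X^i·Y^j·Z^k in F becomes c·x^i·y^j·1^k = c·x^i·y^j.
Substituting Z = 1: F(X, Y, 1) = x**3 - 2*x**2*y - 2*x**2 - 2*x*y - 2*x + y**3 + y**2 + 2*y + 1.
Note: deg(f) ≤ deg(F) = 3; strict inequality happens when F is divisible by Z (lost terms).


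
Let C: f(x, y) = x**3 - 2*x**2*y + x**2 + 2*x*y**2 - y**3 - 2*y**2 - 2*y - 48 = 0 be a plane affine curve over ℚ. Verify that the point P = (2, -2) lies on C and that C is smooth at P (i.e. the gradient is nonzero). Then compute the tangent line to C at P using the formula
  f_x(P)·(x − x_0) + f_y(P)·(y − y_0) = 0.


Tangent line at P: 40*x - 30*y - 140 = 0.

Step 1: f(2, -2) = 0, so P lies on C.
Step 2: partial derivatives
  f_x(x, y) = 3*x**2 - 4*x*y + 2*x + 2*y**2, f_y(x, y) = -2*x**2 + 4*x*y - 3*y**2 - 4*y - 2.
  f_x(P) = 40, f_y(P) = -30 (gradient nonzero, so P is smooth).
Step 3: tangent line at P: 40·(x − 2) + -30·(y − -2) = 0.
Expanding: 40*x - 30*y - 140 = 0.


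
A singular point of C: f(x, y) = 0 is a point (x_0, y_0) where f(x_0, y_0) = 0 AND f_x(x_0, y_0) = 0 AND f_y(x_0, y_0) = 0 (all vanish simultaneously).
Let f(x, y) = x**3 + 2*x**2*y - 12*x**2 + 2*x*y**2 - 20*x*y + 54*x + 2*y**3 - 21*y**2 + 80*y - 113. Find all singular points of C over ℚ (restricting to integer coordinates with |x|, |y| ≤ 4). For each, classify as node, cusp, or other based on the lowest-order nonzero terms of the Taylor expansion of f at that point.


Singular points: {(2, 3)}; classification: cusp.

Compute partial derivatives:
  f_x = 3*x**2 + 4*x*y - 24*x + 2*y**2 - 20*y + 54.
  f_y = 2*x**2 + 4*x*y - 20*x + 6*y**2 - 42*y + 80.
Scan x_0 ∈ {−4, ..., 4}. For each x_0, f_y(x_0, y) is a polynomial in y; find its integer roots y ∈ {−4, ..., 4}, then test f_x and f at those candidates.
  x = -4: f_y(-4, y) = 6*y**2 - 58*y + 192; no integer root y with |y| ≤ 4.
  x = -3: f_y(-3, y) = 6*y**2 - 54*y + 158; no integer root y with |y| ≤ 4.
  x = -2: f_y(-2, y) = 6*y**2 - 50*y + 128; no integer root y with |y| ≤ 4.
  x = -1: f_y(-1, y) = 6*y**2 - 46*y + 102; no integer root y with |y| ≤ 4.
  x = 0: f_y(0, y) = 6*y**2 - 42*y + 80; no integer root y with |y| ≤ 4.
  x = 1: f_y(1, y) = 6*y**2 - 38*y + 62; no integer root y with |y| ≤ 4.
  x = 2: f_y(2, y) = 6*y**2 - 34*y + 48; vanishes at y ∈ {3}. (2, 3): f_x = 0, f = 0 — SINGULAR.
  x = 3: f_y(3, y) = 6*y**2 - 30*y + 38; no integer root y with |y| ≤ 4.
  x = 4: f_y(4, y) = 6*y**2 - 26*y + 32; no integer root y with |y| ≤ 4.
Only singular point on the grid: (2, 3).
Classify: substitute x = 2 + u, y = 3 + v and expand: f = u**3 + 2*u**2*v + 2*u*v**2 + 2*v**3 + v**2.
No constant or linear terms (consistent with a singular point). Quadratic part: v**2. Cubic part: u**3 + 2*u**2*v + 2*u*v**2 + 2*v**3.
The quadratic part v**2 is a perfect square, so there is a single (double) tangent line v = 0, i.e. y = 3. Restricting the cubic part to that line (v = 0) leaves u**3 ≠ 0, so f is not divisible by v and the branch is v² ≈ -u**3 to lowest order — this is a cusp.
Classification: cusp.


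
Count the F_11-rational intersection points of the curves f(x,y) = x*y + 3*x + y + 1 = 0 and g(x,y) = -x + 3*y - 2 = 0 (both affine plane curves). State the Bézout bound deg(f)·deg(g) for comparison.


Common zeros: {(2, 5), (8, 7)}; count = 2; Bézout bound = 2.

deg(f) = 2, deg(g) = 1, so Bézout bound = 2.
Scan x ∈ F_11. For each x, list the y ∈ F_11 with f(x, y) ≡ 0 and those with g(x, y) ≡ 0 (mod 11); the common zeros in that column are the intersection.
  x = 0: f ≡ 0 at y ∈ {10}; g ≡ 0 at y ∈ {8}; common: ∅.
  x = 1: f ≡ 0 at y ∈ {9}; g ≡ 0 at y ∈ {1}; common: ∅.
  x = 2: f ≡ 0 at y ∈ {5}; g ≡ 0 at y ∈ {5}; common: {5}.
  x = 3: f ≡ 0 at y ∈ {3}; g ≡ 0 at y ∈ {9}; common: ∅.
  x = 4: f ≡ 0 at y ∈ {4}; g ≡ 0 at y ∈ {2}; common: ∅.
  x = 5: f ≡ 0 at y ∈ {1}; g ≡ 0 at y ∈ {6}; common: ∅.
  x = 6: f ≡ 0 at y ∈ {2}; g ≡ 0 at y ∈ {10}; common: ∅.
  x = 7: f ≡ 0 at y ∈ {0}; g ≡ 0 at y ∈ {3}; common: ∅.
  x = 8: f ≡ 0 at y ∈ {7}; g ≡ 0 at y ∈ {7}; common: {7}.
  x = 9: f ≡ 0 at y ∈ {6}; g ≡ 0 at y ∈ {0}; common: ∅.
  x = 10: f ≡ 0 at y ∈ ∅; g ≡ 0 at y ∈ {4}; common: ∅.
Collecting: common zeros = {(2, 5), (8, 7)}, so the count is 2.
Comparison with the Bézout bound: 2 ≤ 2 = deg(f)·deg(g), as expected for curves with no common component (the bound is attained).


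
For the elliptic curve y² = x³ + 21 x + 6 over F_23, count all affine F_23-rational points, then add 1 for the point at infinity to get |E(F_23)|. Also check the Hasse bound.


Affine points = {(0, 11), (0, 12), (3, 2), (3, 21), (4, 4), (4, 19), (5, 11), (5, 12), (6, 7), (6, 16), (7, 6), (7, 17), (9, 2), (9, 21), (11, 2), (11, 21), (12, 10), (12, 13), (14, 10), (14, 13), (15, 4), (15, 19), (17, 3), (17, 20), (18, 11), (18, 12), (20, 10), (20, 13), (21, 5), (21, 18)}; affine count = 30; |E(F_23)| = 31.

Discriminant check: Δ ∝ 4a³ + 27b² = 4·21³ + 27·6² = 4·9261 + 27·36 ≡ 20 (mod 23). Nonzero ⇒ E is nonsingular.
For each x ∈ F_23, compute rhs = x³ + 21·x + 6 mod 23, then count y ∈ F_23 with y² ≡ rhs.
  x = 0: rhs = 6, matching y values: 11, 12 (2 points).
  x = 1: rhs = 5, matching y values: none (0 points).
  x = 2: rhs = 10, matching y values: none (0 points).
  x = 3: rhs = 4, matching y values: 2, 21 (2 points).
  x = 4: rhs = 16, matching y values: 4, 19 (2 points).
  x = 5: rhs = 6, matching y values: 11, 12 (2 points).
  x = 6: rhs = 3, matching y values: 7, 16 (2 points).
  x = 7: rhs = 13, matching y values: 6, 17 (2 points).
  x = 8: rhs = 19, matching y values: none (0 points).
  x = 9: rhs = 4, matching y values: 2, 21 (2 points).
  x = 10: rhs = 20, matching y values: none (0 points).
  x = 11: rhs = 4, matching y values: 2, 21 (2 points).
  x = 12: rhs = 8, matching y values: 10, 13 (2 points).
  x = 13: rhs = 15, matching y values: none (0 points).
  x = 14: rhs = 8, matching y values: 10, 13 (2 points).
  x = 15: rhs = 16, matching y values: 4, 19 (2 points).
  x = 16: rhs = 22, matching y values: none (0 points).
  x = 17: rhs = 9, matching y values: 3, 20 (2 points).
  x = 18: rhs = 6, matching y values: 11, 12 (2 points).
  x = 19: rhs = 19, matching y values: none (0 points).
  x = 20: rhs = 8, matching y values: 10, 13 (2 points).
  x = 21: rhs = 2, matching y values: 5, 18 (2 points).
  x = 22: rhs = 7, matching y values: none (0 points).
Total affine count: 30.
Full point count |E(F_23)| = 30 + 1 = 31.
Hasse bound: |31 − (23+1)| = |7| = 7 ≤ 2√23 ≈ 9.5917 ✓.


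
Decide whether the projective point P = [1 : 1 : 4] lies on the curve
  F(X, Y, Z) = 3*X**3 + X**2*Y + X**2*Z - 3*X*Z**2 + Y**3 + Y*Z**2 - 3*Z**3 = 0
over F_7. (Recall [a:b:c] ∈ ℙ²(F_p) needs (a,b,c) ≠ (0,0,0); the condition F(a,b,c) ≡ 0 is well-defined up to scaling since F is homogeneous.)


F(1,1,4) ≡ 2 (mod 7); P is NOT on the curve.

Evaluate F(1, 1, 4) term-by-term (mod 7).
  3*X**3 ↦ 3·1·1·1 = 3
  X**2*Y ↦ 1·1·1·1 = 1
  X**2*Z ↦ 1·1·1·4 = 4
  -3*X*Z**2 ↦ -3·1·1·16 = -48
  Y**3 ↦ 1·1·1·1 = 1
  Y*Z**2 ↦ 1·1·1·16 = 16
  -3*Z**3 ↦ -3·1·1·64 = -192
Sum: F(1, 1, 4) = (3) + (1) + (4) + (-48) + (1) + (16) + (-192) = -215.
Reducing mod 7: -215 ≡ 2 (mod 7).
Since F(a, b, c) ≡ 2 ≠ 0 (mod 7), P does NOT lie on the curve.


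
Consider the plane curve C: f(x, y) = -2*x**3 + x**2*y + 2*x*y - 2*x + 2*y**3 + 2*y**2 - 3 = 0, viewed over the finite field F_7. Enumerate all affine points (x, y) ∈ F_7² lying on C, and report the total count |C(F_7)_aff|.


Affine F_7-points: {(0, 2), (1, 0), (1, 1), (1, 5), (3, 0), (5, 1), (6, 3)}; count = 7.

For each of the 49 pairs (x, y) ∈ F_7², evaluate f(x, y) mod 7. Record the zeros.
  x = 0: [0↦4, 1↦1, 2↦0, 3↦6, 4↦3, 5↦3, 6↦4]  zeros at y ∈ {2}
  x = 1: [0↦0, 1↦0, 2↦2, 3↦4, 4↦4, 5↦0, 6↦4]  zeros at y ∈ {0, 1, 5}
  x = 2: [0↦5, 1↦3, 2↦3, 3↦3, 4↦1, 5↦2, 6↦4]  zeros at y ∈ ∅
  x = 3: [0↦0, 1↦5, 2↦5, 3↦5, 4↦3, 5↦4, 6↦6]  zeros at y ∈ {0}
  x = 4: [0↦1, 1↦1, 2↦3, 3↦5, 4↦5, 5↦1, 6↦5]  zeros at y ∈ ∅
  x = 5: [0↦3, 1↦0, 2↦6, 3↦5, 4↦2, 5↦2, 6↦3]  zeros at y ∈ {1}
  x = 6: [0↦1, 1↦4, 2↦2, 3↦0, 4↦3, 5↦2, 6↦2]  zeros at y ∈ {3}
Collecting zeros: affine points = {(0, 2), (1, 0), (1, 1), (1, 5), (3, 0), (5, 1), (6, 3)}.
Total count |C(F_7)_aff| = 7.


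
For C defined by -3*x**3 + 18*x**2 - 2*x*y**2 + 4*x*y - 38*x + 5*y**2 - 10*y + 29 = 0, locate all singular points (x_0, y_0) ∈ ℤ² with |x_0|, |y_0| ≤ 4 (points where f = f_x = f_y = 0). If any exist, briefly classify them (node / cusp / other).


Singular points: {(2, 1)}; classification: cusp.

Compute partial derivatives:
  f_x = -9*x**2 + 36*x - 2*y**2 + 4*y - 38.
  f_y = -4*x*y + 4*x + 10*y - 10.
Scan x_0 ∈ {−4, ..., 4}. For each x_0, f_y(x_0, y) is a polynomial in y; find its integer roots y ∈ {−4, ..., 4}, then test f_x and f at those candidates.
  x = -4: f_y(-4, y) = 26*y - 26; vanishes at y ∈ {1}. (-4, 1): f_x = -324 ≠ 0.
  x = -3: f_y(-3, y) = 22*y - 22; vanishes at y ∈ {1}. (-3, 1): f_x = -225 ≠ 0.
  x = -2: f_y(-2, y) = 18*y - 18; vanishes at y ∈ {1}. (-2, 1): f_x = -144 ≠ 0.
  x = -1: f_y(-1, y) = 14*y - 14; vanishes at y ∈ {1}. (-1, 1): f_x = -81 ≠ 0.
  x = 0: f_y(0, y) = 10*y - 10; vanishes at y ∈ {1}. (0, 1): f_x = -36 ≠ 0.
  x = 1: f_y(1, y) = 6*y - 6; vanishes at y ∈ {1}. (1, 1): f_x = -9 ≠ 0.
  x = 2: f_y(2, y) = 2*y - 2; vanishes at y ∈ {1}. (2, 1): f_x = 0, f = 0 — SINGULAR.
  x = 3: f_y(3, y) = 2 - 2*y; vanishes at y ∈ {1}. (3, 1): f_x = -9 ≠ 0.
  x = 4: f_y(4, y) = 6 - 6*y; vanishes at y ∈ {1}. (4, 1): f_x = -36 ≠ 0.
Only singular point on the grid: (2, 1).
Classify: substitute x = 2 + u, y = 1 + v and expand: f = -3*u**3 - 2*u*v**2 + v**2.
No constant or linear terms (consistent with a singular point). Quadratic part: v**2. Cubic part: -3*u**3 - 2*u*v**2.
The quadratic part v**2 is a perfect square, so there is a single (double) tangent line v = 0, i.e. y = 1. Restricting the cubic part to that line (v = 0) leaves -3*u**3 ≠ 0, so f is not divisible by v and the branch is v² ≈ 3*u**3 to lowest order — this is a cusp.
Classification: cusp.


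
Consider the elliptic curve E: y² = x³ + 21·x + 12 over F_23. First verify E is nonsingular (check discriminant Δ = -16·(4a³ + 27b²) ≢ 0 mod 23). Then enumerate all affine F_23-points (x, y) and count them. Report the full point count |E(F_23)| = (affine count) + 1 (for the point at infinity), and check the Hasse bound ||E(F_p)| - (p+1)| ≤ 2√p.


Affine points = {(0, 9), (0, 14), (2, 4), (2, 19), (5, 9), (5, 14), (6, 3), (6, 20), (8, 5), (8, 18), (10, 7), (10, 16), (18, 9), (18, 14), (19, 5), (19, 18), (21, 10), (21, 13), (22, 6), (22, 17)}; affine count = 20; |E(F_23)| = 21.

Discriminant check: Δ ∝ 4a³ + 27b² = 4·21³ + 27·12² = 4·9261 + 27·144 ≡ 15 (mod 23). Nonzero ⇒ E is nonsingular.
For each x ∈ F_23, compute rhs = x³ + 21·x + 12 mod 23, then count y ∈ F_23 with y² ≡ rhs.
  x = 0: rhs = 12, matching y values: 9, 14 (2 points).
  x = 1: rhs = 11, matching y values: none (0 points).
  x = 2: rhs = 16, matching y values: 4, 19 (2 points).
  x = 3: rhs = 10, matching y values: none (0 points).
  x = 4: rhs = 22, matching y values: none (0 points).
  x = 5: rhs = 12, matching y values: 9, 14 (2 points).
  x = 6: rhs = 9, matching y values: 3, 20 (2 points).
  x = 7: rhs = 19, matching y values: none (0 points).
  x = 8: rhs = 2, matching y values: 5, 18 (2 points).
  x = 9: rhs = 10, matching y values: none (0 points).
  x = 10: rhs = 3, matching y values: 7, 16 (2 points).
  x = 11: rhs = 10, matching y values: none (0 points).
  x = 12: rhs = 14, matching y values: none (0 points).
  x = 13: rhs = 21, matching y values: none (0 points).
  x = 14: rhs = 14, matching y values: none (0 points).
  x = 15: rhs = 22, matching y values: none (0 points).
  x = 16: rhs = 5, matching y values: none (0 points).
  x = 17: rhs = 15, matching y values: none (0 points).
  x = 18: rhs = 12, matching y values: 9, 14 (2 points).
  x = 19: rhs = 2, matching y values: 5, 18 (2 points).
  x = 20: rhs = 14, matching y values: none (0 points).
  x = 21: rhs = 8, matching y values: 10, 13 (2 points).
  x = 22: rhs = 13, matching y values: 6, 17 (2 points).
Total affine count: 20.
Full point count |E(F_23)| = 20 + 1 = 21.
Hasse bound: |21 − (23+1)| = |-3| = 3 ≤ 2√23 ≈ 9.5917 ✓.


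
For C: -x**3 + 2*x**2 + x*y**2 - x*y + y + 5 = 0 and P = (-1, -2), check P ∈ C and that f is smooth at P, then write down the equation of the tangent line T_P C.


Tangent line at P: -x + 6*y + 11 = 0.

Step 1: f(-1, -2) = 0, so P lies on C.
Step 2: partial derivatives
  f_x(x, y) = -3*x**2 + 4*x + y**2 - y, f_y(x, y) = 2*x*y - x + 1.
  f_x(P) = -1, f_y(P) = 6 (gradient nonzero, so P is smooth).
Step 3: tangent line at P: -1·(x − -1) + 6·(y − -2) = 0.
Expanding: -x + 6*y + 11 = 0.


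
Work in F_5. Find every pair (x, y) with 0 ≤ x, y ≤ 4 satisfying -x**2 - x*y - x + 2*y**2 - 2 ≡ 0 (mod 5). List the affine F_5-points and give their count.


Affine F_5-points: {(0, 1), (0, 4), (3, 1), (3, 3)}; count = 4.

For each of the 25 pairs (x, y) ∈ F_5², evaluate f(x, y) mod 5. Record the zeros.
  x = 0: [0↦3, 1↦0, 2↦1, 3↦1, 4↦0]  zeros at y ∈ {1, 4}
  x = 1: [0↦1, 1↦2, 2↦2, 3↦1, 4↦4]  zeros at y ∈ ∅
  x = 2: [0↦2, 1↦2, 2↦1, 3↦4, 4↦1]  zeros at y ∈ ∅
  x = 3: [0↦1, 1↦0, 2↦3, 3↦0, 4↦1]  zeros at y ∈ {1, 3}
  x = 4: [0↦3, 1↦1, 2↦3, 3↦4, 4↦4]  zeros at y ∈ ∅
Collecting zeros: affine points = {(0, 1), (0, 4), (3, 1), (3, 3)}.
Total count |C(F_5)_aff| = 4.


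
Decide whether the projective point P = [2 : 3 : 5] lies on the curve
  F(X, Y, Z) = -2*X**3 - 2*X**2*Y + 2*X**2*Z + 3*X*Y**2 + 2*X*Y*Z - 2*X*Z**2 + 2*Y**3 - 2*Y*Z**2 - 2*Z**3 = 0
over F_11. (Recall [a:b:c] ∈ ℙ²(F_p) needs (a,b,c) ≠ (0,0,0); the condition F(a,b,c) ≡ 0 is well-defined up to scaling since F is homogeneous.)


F(2,3,5) ≡ 9 (mod 11); P is NOT on the curve.

Evaluate F(2, 3, 5) term-by-term (mod 11).
  -2*X**3 ↦ -2·8·1·1 = -16
  -2*X**2*Y ↦ -2·4·3·1 = -24
  2*X**2*Z ↦ 2·4·1·5 = 40
  3*X*Y**2 ↦ 3·2·9·1 = 54
  2*X*Y*Z ↦ 2·2·3·5 = 60
  -2*X*Z**2 ↦ -2·2·1·25 = -100
  2*Y**3 ↦ 2·1·27·1 = 54
  -2*Y*Z**2 ↦ -2·1·3·25 = -150
  -2*Z**3 ↦ -2·1·1·125 = -250
Sum: F(2, 3, 5) = (-16) + (-24) + (40) + (54) + (60) + (-100) + (54) + (-150) + (-250) = -332.
Reducing mod 11: -332 ≡ 9 (mod 11).
Since F(a, b, c) ≡ 9 ≠ 0 (mod 11), P does NOT lie on the curve.


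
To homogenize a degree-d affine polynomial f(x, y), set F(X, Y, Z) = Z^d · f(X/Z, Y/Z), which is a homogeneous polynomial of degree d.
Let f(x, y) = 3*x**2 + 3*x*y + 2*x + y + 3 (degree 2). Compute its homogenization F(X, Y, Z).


F(X, Y, Z) = 3*X**2 + 3*X*Y + 2*X*Z + Y*Z + 3*Z**2

deg(f) = 2.
Substitute x = X/Z, y = Y/Z into f, then multiply by Z^2.
  monomial 3·x^2·y^0 ↦ 3·X^2·Y^0·Z^0.
  monomial 3·x^1·y^1 ↦ 3·X^1·Y^1·Z^0.
  monomial 2·x^1·y^0 ↦ 2·X^1·Y^0·Z^1.
  monomial 1·x^0·y^1 ↦ 1·X^0·Y^1·Z^1.
  monomial 3·x^0·y^0 ↦ 3·X^0·Y^0·Z^2.
Collecting: F(X, Y, Z) = 3*X**2 + 3*X*Y + 2*X*Z + Y*Z + 3*Z**2.


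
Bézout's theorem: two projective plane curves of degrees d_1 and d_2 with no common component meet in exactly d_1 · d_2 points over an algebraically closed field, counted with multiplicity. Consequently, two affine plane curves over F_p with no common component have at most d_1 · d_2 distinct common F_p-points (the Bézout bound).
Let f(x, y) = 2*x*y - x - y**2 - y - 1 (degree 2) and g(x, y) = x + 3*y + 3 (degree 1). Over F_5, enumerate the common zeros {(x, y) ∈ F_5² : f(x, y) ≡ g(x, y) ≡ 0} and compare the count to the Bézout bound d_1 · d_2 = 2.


Common zeros: ∅; count = 0; Bézout bound = 2.

deg(f) = 2, deg(g) = 1, so Bézout bound = 2.
Scan x ∈ F_5. For each x, list the y ∈ F_5 with f(x, y) ≡ 0 and those with g(x, y) ≡ 0 (mod 5); the common zeros in that column are the intersection.
  x = 0: f ≡ 0 at y ∈ ∅; g ≡ 0 at y ∈ {4}; common: ∅.
  x = 1: f ≡ 0 at y ∈ ∅; g ≡ 0 at y ∈ {2}; common: ∅.
  x = 2: f ≡ 0 at y ∈ ∅; g ≡ 0 at y ∈ {0}; common: ∅.
  x = 3: f ≡ 0 at y ∈ {1, 4}; g ≡ 0 at y ∈ {3}; common: ∅.
  x = 4: f ≡ 0 at y ∈ {0, 2}; g ≡ 0 at y ∈ {1}; common: ∅.
Collecting: common zeros = ∅, so the count is 0.
Comparison with the Bézout bound: 0 ≤ 2 = deg(f)·deg(g), as expected for curves with no common component (the affine F_5-count falls short of the bound because intersections may lie at infinity, over extension fields, or carry multiplicity).


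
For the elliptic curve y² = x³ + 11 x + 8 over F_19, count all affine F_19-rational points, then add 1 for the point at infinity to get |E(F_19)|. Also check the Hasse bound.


Affine points = {(1, 1), (1, 18), (2, 0), (3, 7), (3, 12), (5, 6), (5, 13), (6, 9), (6, 10), (8, 0), (9, 0), (10, 4), (10, 15), (11, 4), (11, 15), (12, 5), (12, 14), (13, 7), (13, 12), (16, 9), (16, 10), (17, 4), (17, 15)}; affine count = 23; |E(F_19)| = 24.

Discriminant check: Δ ∝ 4a³ + 27b² = 4·11³ + 27·8² = 4·1331 + 27·64 ≡ 3 (mod 19). Nonzero ⇒ E is nonsingular.
For each x ∈ F_19, compute rhs = x³ + 11·x + 8 mod 19, then count y ∈ F_19 with y² ≡ rhs.
  x = 0: rhs = 8, matching y values: none (0 points).
  x = 1: rhs = 1, matching y values: 1, 18 (2 points).
  x = 2: rhs = 0, matching y values: 0 (1 points).
  x = 3: rhs = 11, matching y values: 7, 12 (2 points).
  x = 4: rhs = 2, matching y values: none (0 points).
  x = 5: rhs = 17, matching y values: 6, 13 (2 points).
  x = 6: rhs = 5, matching y values: 9, 10 (2 points).
  x = 7: rhs = 10, matching y values: none (0 points).
  x = 8: rhs = 0, matching y values: 0 (1 points).
  x = 9: rhs = 0, matching y values: 0 (1 points).
  x = 10: rhs = 16, matching y values: 4, 15 (2 points).
  x = 11: rhs = 16, matching y values: 4, 15 (2 points).
  x = 12: rhs = 6, matching y values: 5, 14 (2 points).
  x = 13: rhs = 11, matching y values: 7, 12 (2 points).
  x = 14: rhs = 18, matching y values: none (0 points).
  x = 15: rhs = 14, matching y values: none (0 points).
  x = 16: rhs = 5, matching y values: 9, 10 (2 points).
  x = 17: rhs = 16, matching y values: 4, 15 (2 points).
  x = 18: rhs = 15, matching y values: none (0 points).
Total affine count: 23.
Full point count |E(F_19)| = 23 + 1 = 24.
Hasse bound: |24 − (19+1)| = |4| = 4 ≤ 2√19 ≈ 8.7178 ✓.
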